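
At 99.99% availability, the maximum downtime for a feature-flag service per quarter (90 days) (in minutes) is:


Formula: allowed downtime = period * (100 - SLA) / 100
Period (quarter (90 days)) = 129600 minutes
Unavailability fraction = (100 - 99.99) / 100
Allowed downtime = 129600 * (100 - 99.99) / 100
Allowed downtime = 12.96 minutes

12.96 minutes


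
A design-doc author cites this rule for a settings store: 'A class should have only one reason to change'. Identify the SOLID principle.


This describes the Single Responsibility Principle (SRP)

Single Responsibility Principle (SRP)


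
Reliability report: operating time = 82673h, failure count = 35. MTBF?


Formula: MTBF = Total operating time / Number of failures
MTBF = 82673 / 35
MTBF = 2362.09 hours

2362.09 hours


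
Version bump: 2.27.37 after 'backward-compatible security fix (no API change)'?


Current: 2.27.37
Change category: 'backward-compatible security fix (no API change)' → patch bump
SemVer rule: patch bump → increment PATCH (MAJOR and MINOR unchanged)
New: 2.27.38

2.27.38


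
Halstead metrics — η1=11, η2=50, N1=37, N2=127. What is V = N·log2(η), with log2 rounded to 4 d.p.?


Formula: V = N * log2(η), where N = N1 + N2 and η = η1 + η2
η = 11 + 50 = 61
N = 37 + 127 = 164
log2(61) ≈ 5.9307
V = 164 * 5.9307 = 972.63

972.63


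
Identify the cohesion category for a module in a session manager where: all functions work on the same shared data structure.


Reasoning: Functions share data
Type: Communicational cohesion

Communicational cohesion


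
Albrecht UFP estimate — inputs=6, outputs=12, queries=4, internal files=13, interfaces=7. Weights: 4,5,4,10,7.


UFP = EI*4 + EO*5 + EQ*4 + ILF*10 + EIF*7
UFP = 6*4 + 12*5 + 4*4 + 13*10 + 7*7
UFP = 24 + 60 + 16 + 130 + 49
UFP = 279

279


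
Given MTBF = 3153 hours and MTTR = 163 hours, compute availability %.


Availability = MTBF / (MTBF + MTTR)
Availability = 3153 / (3153 + 163)
Availability = 3153 / 3316
Availability = 95.0844%

95.0844%


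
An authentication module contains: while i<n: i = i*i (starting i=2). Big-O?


Reasoning: squaring drives double-exponential growth; iterations ~ log log n
Complexity: O(log log n)

O(log log n)


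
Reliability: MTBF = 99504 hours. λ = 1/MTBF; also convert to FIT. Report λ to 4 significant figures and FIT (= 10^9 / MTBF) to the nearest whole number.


Formula: λ = 1 / MTBF; FIT = λ × 1e9 = 1e9 / MTBF
λ = 1 / 99504 ≈ 1.005e-05 failures/hour
FIT = 1e9 / 99504 ≈ 10050 failures per 1e9 hours (nearest whole number)

λ = 1.005e-05 /h, FIT = 10050


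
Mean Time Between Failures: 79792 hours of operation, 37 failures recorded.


Formula: MTBF = Total operating time / Number of failures
MTBF = 79792 / 37
MTBF = 2156.54 hours

2156.54 hours


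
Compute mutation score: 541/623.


Mutation score = killed / total * 100
Mutation score = 541 / 623 * 100
Mutation score = 86.84%

86.84%


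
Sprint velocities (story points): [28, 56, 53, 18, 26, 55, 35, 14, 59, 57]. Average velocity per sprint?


Formula: Avg velocity = Total points / Number of sprints
Points: [28, 56, 53, 18, 26, 55, 35, 14, 59, 57]
Sum = 28 + 56 + 53 + 18 + 26 + 55 + 35 + 14 + 59 + 57 = 401
Avg velocity = 401 / 10 = 40.1 points/sprint

40.1 points/sprint


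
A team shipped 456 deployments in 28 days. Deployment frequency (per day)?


Formula: deployments per day = releases / days
= 456 / 28
= 16.286 deploys/day
(equivalently, 114.0 deploys/week)

16.286 deploys/day


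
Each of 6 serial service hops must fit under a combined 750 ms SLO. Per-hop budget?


Formula: per_stage = total_budget / stages
per_stage = 750 / 6
per_stage = 125.0 ms

125.0 ms


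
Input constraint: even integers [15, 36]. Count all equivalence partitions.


Constraint: even integers in [15, 36]
Class 1: x < 15 — out-of-range invalid
Class 2: x in [15,36] but odd — wrong type invalid
Class 3: x in [15,36] and even — valid
Class 4: x > 36 — out-of-range invalid
Total equivalence classes: 4

4 equivalence classes


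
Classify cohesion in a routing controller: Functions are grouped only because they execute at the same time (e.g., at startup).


Reasoning: Related by timing only
Type: Temporal cohesion

Temporal cohesion


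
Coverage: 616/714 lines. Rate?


Coverage = covered / total * 100
Coverage = 616 / 714 * 100
Coverage = 86.27%

86.27%


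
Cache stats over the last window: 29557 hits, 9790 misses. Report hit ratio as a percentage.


Formula: hit rate = hits / (hits + misses) * 100
hit rate = 29557 / (29557 + 9790) * 100
hit rate = 29557 / 39347 * 100
hit rate = 75.12%

75.12%


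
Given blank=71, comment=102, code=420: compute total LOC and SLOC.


Total LOC = blank + comment + code
Total LOC = 71 + 102 + 420 = 593
SLOC (source only) = code = 420

Total LOC: 593, SLOC: 420


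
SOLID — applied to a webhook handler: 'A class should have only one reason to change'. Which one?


This describes the Single Responsibility Principle (SRP)

Single Responsibility Principle (SRP)


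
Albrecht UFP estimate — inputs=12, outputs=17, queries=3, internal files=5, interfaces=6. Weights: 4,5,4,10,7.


UFP = EI*4 + EO*5 + EQ*4 + ILF*10 + EIF*7
UFP = 12*4 + 17*5 + 3*4 + 5*10 + 6*7
UFP = 48 + 85 + 12 + 50 + 42
UFP = 237

237


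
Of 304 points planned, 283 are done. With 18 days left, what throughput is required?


Formula: Required rate = Remaining points / Days left
Remaining = 304 - 283 = 21 points
Required rate = 21 / 18 = 1.17 points/day

1.17 points/day


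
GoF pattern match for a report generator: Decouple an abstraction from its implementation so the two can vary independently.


This matches the Bridge pattern

Bridge


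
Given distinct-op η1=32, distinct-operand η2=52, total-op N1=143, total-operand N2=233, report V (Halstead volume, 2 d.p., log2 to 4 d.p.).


Formula: V = N * log2(η), where N = N1 + N2 and η = η1 + η2
η = 32 + 52 = 84
N = 143 + 233 = 376
log2(84) ≈ 6.3923
V = 376 * 6.3923 = 2403.50

2403.50


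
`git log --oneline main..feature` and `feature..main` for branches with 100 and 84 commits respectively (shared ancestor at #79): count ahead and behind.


Common ancestor: commit #79
feature commits after divergence: 100 - 79 = 21
main commits after divergence: 84 - 79 = 5
feature is 21 commits ahead of main
main is 5 commits ahead of feature

feature ahead: 21, main ahead: 5


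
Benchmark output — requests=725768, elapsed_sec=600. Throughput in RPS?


Formula: throughput = requests / seconds
throughput = 725768 / 600
throughput = 1209.61 requests/second

1209.61 requests/second


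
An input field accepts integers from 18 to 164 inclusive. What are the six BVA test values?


Range: [18, 164]
Boundaries: just below min, min, min+1, max-1, max, just above max
Values: [17, 18, 19, 163, 164, 165]

[17, 18, 19, 163, 164, 165]


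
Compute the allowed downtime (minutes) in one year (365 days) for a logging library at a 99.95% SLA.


Formula: allowed downtime = period * (100 - SLA) / 100
Period (year (365 days)) = 525600 minutes
Unavailability fraction = (100 - 99.95) / 100
Allowed downtime = 525600 * (100 - 99.95) / 100
Allowed downtime = 262.8 minutes

262.8 minutes


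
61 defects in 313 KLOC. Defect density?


Defect density = defects / KLOC
Defect density = 61 / 313
Defect density = 0.195 defects/KLOC

0.195 defects/KLOC


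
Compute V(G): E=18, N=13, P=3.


Formula: V(G) = E - N + 2P
V(G) = 18 - 13 + 2*3
V(G) = 5 + 6
V(G) = 11

11


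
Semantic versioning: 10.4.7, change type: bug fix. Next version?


Current: 10.4.7
Change category: 'bug fix' → patch bump
SemVer rule: patch bump → increment PATCH (MAJOR and MINOR unchanged)
New: 10.4.8

10.4.8


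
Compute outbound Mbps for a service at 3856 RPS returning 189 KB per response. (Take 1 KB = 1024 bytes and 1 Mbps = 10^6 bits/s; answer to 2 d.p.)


Formula: Mbps = payload_bytes * RPS * 8 / 1e6
Payload per request = 189 KB = 189 * 1024 = 193536 bytes
Total bytes/sec = 193536 * 3856 = 746274816
Total bits/sec = 746274816 * 8 = 5970198528
Mbps = 5970198528 / 1e6 = 5970.2

5970.2 Mbps


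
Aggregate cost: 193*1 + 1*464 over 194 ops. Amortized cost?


Formula: Amortized cost = Total cost / Operations
Total cost = (193 * 1) + (1 * 464)
Total cost = 193 + 464 = 657
Amortized = 657 / 194 = 3.3866

3.3866


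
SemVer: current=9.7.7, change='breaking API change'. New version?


Current: 9.7.7
Change category: 'breaking API change' → major bump
SemVer rule: major bump → increment MAJOR, reset MINOR and PATCH to 0
New: 10.0.0

10.0.0


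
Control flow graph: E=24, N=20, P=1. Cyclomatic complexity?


Formula: V(G) = E - N + 2P
V(G) = 24 - 20 + 2*1
V(G) = 4 + 2
V(G) = 6

6


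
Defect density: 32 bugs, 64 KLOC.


Defect density = defects / KLOC
Defect density = 32 / 64
Defect density = 0.5 defects/KLOC

0.5 defects/KLOC


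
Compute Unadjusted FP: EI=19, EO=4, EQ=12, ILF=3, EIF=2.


UFP = EI*4 + EO*5 + EQ*4 + ILF*10 + EIF*7
UFP = 19*4 + 4*5 + 12*4 + 3*10 + 2*7
UFP = 76 + 20 + 48 + 30 + 14
UFP = 188

188


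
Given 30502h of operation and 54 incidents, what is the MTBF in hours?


Formula: MTBF = Total operating time / Number of failures
MTBF = 30502 / 54
MTBF = 564.85 hours

564.85 hours


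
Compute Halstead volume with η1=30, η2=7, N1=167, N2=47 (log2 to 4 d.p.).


Formula: V = N * log2(η), where N = N1 + N2 and η = η1 + η2
η = 30 + 7 = 37
N = 167 + 47 = 214
log2(37) ≈ 5.2095
V = 214 * 5.2095 = 1114.83

1114.83


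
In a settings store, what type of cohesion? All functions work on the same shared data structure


Reasoning: Functions share data
Type: Communicational cohesion

Communicational cohesion


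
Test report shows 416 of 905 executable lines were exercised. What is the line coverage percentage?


Coverage = covered / total * 100
Coverage = 416 / 905 * 100
Coverage = 45.97%

45.97%


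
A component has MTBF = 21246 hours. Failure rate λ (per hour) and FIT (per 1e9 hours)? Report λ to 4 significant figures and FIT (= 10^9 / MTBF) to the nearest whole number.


Formula: λ = 1 / MTBF; FIT = λ × 1e9 = 1e9 / MTBF
λ = 1 / 21246 ≈ 4.707e-05 failures/hour
FIT = 1e9 / 21246 ≈ 47068 failures per 1e9 hours (nearest whole number)

λ = 4.707e-05 /h, FIT = 47068


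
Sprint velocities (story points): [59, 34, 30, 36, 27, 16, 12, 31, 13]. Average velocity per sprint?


Formula: Avg velocity = Total points / Number of sprints
Points: [59, 34, 30, 36, 27, 16, 12, 31, 13]
Sum = 59 + 34 + 30 + 36 + 27 + 16 + 12 + 31 + 13 = 258
Avg velocity = 258 / 9 = 28.67 points/sprint

28.67 points/sprint


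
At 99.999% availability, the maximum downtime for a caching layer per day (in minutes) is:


Formula: allowed downtime = period * (100 - SLA) / 100
Period (day) = 1440 minutes
Unavailability fraction = (100 - 99.999) / 100
Allowed downtime = 1440 * (100 - 99.999) / 100
Allowed downtime = 0.0144 minutes

0.0144 minutes


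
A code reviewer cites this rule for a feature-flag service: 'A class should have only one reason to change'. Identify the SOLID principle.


This describes the Single Responsibility Principle (SRP)

Single Responsibility Principle (SRP)


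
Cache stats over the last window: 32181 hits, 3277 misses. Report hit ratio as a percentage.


Formula: hit rate = hits / (hits + misses) * 100
hit rate = 32181 / (32181 + 3277) * 100
hit rate = 32181 / 35458 * 100
hit rate = 90.76%

90.76%


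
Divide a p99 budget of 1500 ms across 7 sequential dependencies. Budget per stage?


Formula: per_stage = total_budget / stages
per_stage = 1500 / 7
per_stage = 214.29 ms

214.29 ms


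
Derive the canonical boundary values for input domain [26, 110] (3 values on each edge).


Range: [26, 110]
Boundaries: just below min, min, min+1, max-1, max, just above max
Values: [25, 26, 27, 109, 110, 111]

[25, 26, 27, 109, 110, 111]


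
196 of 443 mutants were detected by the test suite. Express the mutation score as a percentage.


Mutation score = killed / total * 100
Mutation score = 196 / 443 * 100
Mutation score = 44.24%

44.24%


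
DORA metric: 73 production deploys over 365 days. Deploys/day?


Formula: deployments per day = releases / days
= 73 / 365
= 0.2 deploys/day
(equivalently, 1.4 deploys/week)

0.2 deploys/day


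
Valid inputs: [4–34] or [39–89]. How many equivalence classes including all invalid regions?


Valid ranges: [4,34] and [39,89]
Class 1: x < 4 — invalid
Class 2: 4 ≤ x ≤ 34 — valid
Class 3: 34 < x < 39 — invalid (gap between ranges)
Class 4: 39 ≤ x ≤ 89 — valid
Class 5: x > 89 — invalid
Total equivalence classes: 5

5 equivalence classes


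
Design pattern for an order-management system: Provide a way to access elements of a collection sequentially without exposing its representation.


This matches the Iterator pattern

Iterator


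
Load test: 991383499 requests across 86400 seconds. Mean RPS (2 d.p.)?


Formula: throughput = requests / seconds
throughput = 991383499 / 86400
throughput = 11474.35 requests/second

11474.35 requests/second


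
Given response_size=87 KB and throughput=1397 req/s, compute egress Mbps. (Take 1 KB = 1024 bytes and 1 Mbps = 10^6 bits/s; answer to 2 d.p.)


Formula: Mbps = payload_bytes * RPS * 8 / 1e6
Payload per request = 87 KB = 87 * 1024 = 89088 bytes
Total bytes/sec = 89088 * 1397 = 124455936
Total bits/sec = 124455936 * 8 = 995647488
Mbps = 995647488 / 1e6 = 995.65

995.65 Mbps


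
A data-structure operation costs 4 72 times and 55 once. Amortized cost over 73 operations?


Formula: Amortized cost = Total cost / Operations
Total cost = (72 * 4) + (1 * 55)
Total cost = 288 + 55 = 343
Amortized = 343 / 73 = 4.6986

4.6986


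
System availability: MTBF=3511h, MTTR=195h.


Availability = MTBF / (MTBF + MTTR)
Availability = 3511 / (3511 + 195)
Availability = 3511 / 3706
Availability = 94.7383%

94.7383%


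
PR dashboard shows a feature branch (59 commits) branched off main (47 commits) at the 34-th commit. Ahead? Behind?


Common ancestor: commit #34
feature commits after divergence: 59 - 34 = 25
main commits after divergence: 47 - 34 = 13
feature is 25 commits ahead of main
main is 13 commits ahead of feature

feature ahead: 25, main ahead: 13


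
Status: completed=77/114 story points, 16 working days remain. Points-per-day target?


Formula: Required rate = Remaining points / Days left
Remaining = 114 - 77 = 37 points
Required rate = 37 / 16 = 2.31 points/day

2.31 points/day


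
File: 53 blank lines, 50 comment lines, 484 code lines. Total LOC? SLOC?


Total LOC = blank + comment + code
Total LOC = 53 + 50 + 484 = 587
SLOC (source only) = code = 484

Total LOC: 587, SLOC: 484


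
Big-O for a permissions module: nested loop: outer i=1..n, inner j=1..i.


Reasoning: triangle: n(n+1)/2 ~ n^2/2
Complexity: O(n^2)

O(n^2)


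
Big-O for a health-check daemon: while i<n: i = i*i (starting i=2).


Reasoning: squaring drives double-exponential growth; iterations ~ log log n
Complexity: O(log log n)

O(log log n)


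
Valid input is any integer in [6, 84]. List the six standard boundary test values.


Range: [6, 84]
Boundaries: just below min, min, min+1, max-1, max, just above max
Values: [5, 6, 7, 83, 84, 85]

[5, 6, 7, 83, 84, 85]


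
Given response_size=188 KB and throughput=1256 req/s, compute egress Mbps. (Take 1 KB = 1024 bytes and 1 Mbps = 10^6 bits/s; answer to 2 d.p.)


Formula: Mbps = payload_bytes * RPS * 8 / 1e6
Payload per request = 188 KB = 188 * 1024 = 192512 bytes
Total bytes/sec = 192512 * 1256 = 241795072
Total bits/sec = 241795072 * 8 = 1934360576
Mbps = 1934360576 / 1e6 = 1934.36

1934.36 Mbps


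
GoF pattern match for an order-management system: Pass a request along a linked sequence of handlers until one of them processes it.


This matches the Chain of Responsibility pattern

Chain of Responsibility


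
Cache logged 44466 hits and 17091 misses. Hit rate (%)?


Formula: hit rate = hits / (hits + misses) * 100
hit rate = 44466 / (44466 + 17091) * 100
hit rate = 44466 / 61557 * 100
hit rate = 72.24%

72.24%


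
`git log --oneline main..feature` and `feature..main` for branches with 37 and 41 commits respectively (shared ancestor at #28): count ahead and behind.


Common ancestor: commit #28
feature commits after divergence: 37 - 28 = 9
main commits after divergence: 41 - 28 = 13
feature is 9 commits ahead of main
main is 13 commits ahead of feature

feature ahead: 9, main ahead: 13


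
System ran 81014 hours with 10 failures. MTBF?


Formula: MTBF = Total operating time / Number of failures
MTBF = 81014 / 10
MTBF = 8101.4 hours

8101.4 hours


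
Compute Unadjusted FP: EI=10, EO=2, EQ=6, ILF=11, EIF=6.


UFP = EI*4 + EO*5 + EQ*4 + ILF*10 + EIF*7
UFP = 10*4 + 2*5 + 6*4 + 11*10 + 6*7
UFP = 40 + 10 + 24 + 110 + 42
UFP = 226

226


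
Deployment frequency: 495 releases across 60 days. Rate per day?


Formula: deployments per day = releases / days
= 495 / 60
= 8.25 deploys/day
(equivalently, 57.75 deploys/week)

8.25 deploys/day


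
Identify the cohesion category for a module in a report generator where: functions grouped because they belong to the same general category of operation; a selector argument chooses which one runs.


Reasoning: Grouped by category of activity, not by data or sequence
Type: Logical cohesion

Logical cohesion


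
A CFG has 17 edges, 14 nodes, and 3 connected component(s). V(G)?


Formula: V(G) = E - N + 2P
V(G) = 17 - 14 + 2*3
V(G) = 3 + 6
V(G) = 9

9


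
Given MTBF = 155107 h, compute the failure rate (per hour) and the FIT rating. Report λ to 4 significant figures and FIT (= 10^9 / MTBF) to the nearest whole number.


Formula: λ = 1 / MTBF; FIT = λ × 1e9 = 1e9 / MTBF
λ = 1 / 155107 ≈ 6.447e-06 failures/hour
FIT = 1e9 / 155107 ≈ 6447 failures per 1e9 hours (nearest whole number)

λ = 6.447e-06 /h, FIT = 6447


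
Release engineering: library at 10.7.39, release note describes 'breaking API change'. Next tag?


Current: 10.7.39
Change category: 'breaking API change' → major bump
SemVer rule: major bump → increment MAJOR, reset MINOR and PATCH to 0
New: 11.0.0

11.0.0


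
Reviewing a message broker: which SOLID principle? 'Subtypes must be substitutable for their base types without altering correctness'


This describes the Liskov Substitution Principle (LSP)

Liskov Substitution Principle (LSP)


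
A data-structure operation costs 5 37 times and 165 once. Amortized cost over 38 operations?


Formula: Amortized cost = Total cost / Operations
Total cost = (37 * 5) + (1 * 165)
Total cost = 185 + 165 = 350
Amortized = 350 / 38 = 9.2105

9.2105


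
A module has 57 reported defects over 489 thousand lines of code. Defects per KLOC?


Defect density = defects / KLOC
Defect density = 57 / 489
Defect density = 0.117 defects/KLOC

0.117 defects/KLOC


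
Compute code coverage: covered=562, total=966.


Coverage = covered / total * 100
Coverage = 562 / 966 * 100
Coverage = 58.18%

58.18%


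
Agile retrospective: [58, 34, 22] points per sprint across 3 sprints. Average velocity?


Formula: Avg velocity = Total points / Number of sprints
Points: [58, 34, 22]
Sum = 58 + 34 + 22 = 114
Avg velocity = 114 / 3 = 38.0 points/sprint

38.0 points/sprint


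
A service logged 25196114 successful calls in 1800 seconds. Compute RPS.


Formula: throughput = requests / seconds
throughput = 25196114 / 1800
throughput = 13997.84 requests/second

13997.84 requests/second


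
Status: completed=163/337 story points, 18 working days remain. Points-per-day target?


Formula: Required rate = Remaining points / Days left
Remaining = 337 - 163 = 174 points
Required rate = 174 / 18 = 9.67 points/day

9.67 points/day


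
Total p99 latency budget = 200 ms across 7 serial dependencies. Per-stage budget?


Formula: per_stage = total_budget / stages
per_stage = 200 / 7
per_stage = 28.57 ms

28.57 ms


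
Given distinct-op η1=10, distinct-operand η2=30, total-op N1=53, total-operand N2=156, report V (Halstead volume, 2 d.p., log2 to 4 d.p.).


Formula: V = N * log2(η), where N = N1 + N2 and η = η1 + η2
η = 10 + 30 = 40
N = 53 + 156 = 209
log2(40) ≈ 5.3219
V = 209 * 5.3219 = 1112.28

1112.28


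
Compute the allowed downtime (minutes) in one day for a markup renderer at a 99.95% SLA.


Formula: allowed downtime = period * (100 - SLA) / 100
Period (day) = 1440 minutes
Unavailability fraction = (100 - 99.95) / 100
Allowed downtime = 1440 * (100 - 99.95) / 100
Allowed downtime = 0.72 minutes

0.72 minutes


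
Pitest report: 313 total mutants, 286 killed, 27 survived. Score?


Mutation score = killed / total * 100
Mutation score = 286 / 313 * 100
Mutation score = 91.37%

91.37%


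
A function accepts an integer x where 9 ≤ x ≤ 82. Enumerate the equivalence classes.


Valid range: [9, 82]
Class 1: x < 9 — invalid
Class 2: 9 ≤ x ≤ 82 — valid
Class 3: x > 82 — invalid
Total equivalence classes: 3

3 equivalence classes


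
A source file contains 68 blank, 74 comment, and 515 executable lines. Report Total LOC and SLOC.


Total LOC = blank + comment + code
Total LOC = 68 + 74 + 515 = 657
SLOC (source only) = code = 515

Total LOC: 657, SLOC: 515


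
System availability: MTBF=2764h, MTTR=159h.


Availability = MTBF / (MTBF + MTTR)
Availability = 2764 / (2764 + 159)
Availability = 2764 / 2923
Availability = 94.5604%

94.5604%


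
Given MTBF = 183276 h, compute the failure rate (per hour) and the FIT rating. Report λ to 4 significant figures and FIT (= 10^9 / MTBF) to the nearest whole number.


Formula: λ = 1 / MTBF; FIT = λ × 1e9 = 1e9 / MTBF
λ = 1 / 183276 ≈ 5.456e-06 failures/hour
FIT = 1e9 / 183276 ≈ 5456 failures per 1e9 hours (nearest whole number)

λ = 5.456e-06 /h, FIT = 5456


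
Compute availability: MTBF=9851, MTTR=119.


Availability = MTBF / (MTBF + MTTR)
Availability = 9851 / (9851 + 119)
Availability = 9851 / 9970
Availability = 98.8064%

98.8064%


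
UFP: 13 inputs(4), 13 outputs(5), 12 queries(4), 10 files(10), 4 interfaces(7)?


UFP = EI*4 + EO*5 + EQ*4 + ILF*10 + EIF*7
UFP = 13*4 + 13*5 + 12*4 + 10*10 + 4*7
UFP = 52 + 65 + 48 + 100 + 28
UFP = 293

293


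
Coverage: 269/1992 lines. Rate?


Coverage = covered / total * 100
Coverage = 269 / 1992 * 100
Coverage = 13.5%

13.5%


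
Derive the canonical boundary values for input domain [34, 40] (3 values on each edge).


Range: [34, 40]
Boundaries: just below min, min, min+1, max-1, max, just above max
Values: [33, 34, 35, 39, 40, 41]

[33, 34, 35, 39, 40, 41]


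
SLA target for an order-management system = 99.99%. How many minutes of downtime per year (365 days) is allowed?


Formula: allowed downtime = period * (100 - SLA) / 100
Period (year (365 days)) = 525600 minutes
Unavailability fraction = (100 - 99.99) / 100
Allowed downtime = 525600 * (100 - 99.99) / 100
Allowed downtime = 52.56 minutes

52.56 minutes


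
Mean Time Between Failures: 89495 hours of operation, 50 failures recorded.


Formula: MTBF = Total operating time / Number of failures
MTBF = 89495 / 50
MTBF = 1789.9 hours

1789.9 hours


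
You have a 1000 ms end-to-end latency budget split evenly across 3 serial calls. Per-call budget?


Formula: per_stage = total_budget / stages
per_stage = 1000 / 3
per_stage = 333.33 ms

333.33 ms


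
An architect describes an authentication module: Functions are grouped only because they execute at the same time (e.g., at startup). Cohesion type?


Reasoning: Related by timing only
Type: Temporal cohesion

Temporal cohesion


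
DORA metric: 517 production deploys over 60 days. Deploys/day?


Formula: deployments per day = releases / days
= 517 / 60
= 8.617 deploys/day
(equivalently, 60.32 deploys/week)

8.617 deploys/day


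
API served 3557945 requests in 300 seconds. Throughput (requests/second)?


Formula: throughput = requests / seconds
throughput = 3557945 / 300
throughput = 11859.82 requests/second

11859.82 requests/second


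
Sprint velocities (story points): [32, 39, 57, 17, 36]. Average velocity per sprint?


Formula: Avg velocity = Total points / Number of sprints
Points: [32, 39, 57, 17, 36]
Sum = 32 + 39 + 57 + 17 + 36 = 181
Avg velocity = 181 / 5 = 36.2 points/sprint

36.2 points/sprint


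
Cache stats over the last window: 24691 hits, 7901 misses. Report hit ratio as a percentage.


Formula: hit rate = hits / (hits + misses) * 100
hit rate = 24691 / (24691 + 7901) * 100
hit rate = 24691 / 32592 * 100
hit rate = 75.76%

75.76%


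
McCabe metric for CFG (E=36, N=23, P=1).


Formula: V(G) = E - N + 2P
V(G) = 36 - 23 + 2*1
V(G) = 13 + 2
V(G) = 15

15


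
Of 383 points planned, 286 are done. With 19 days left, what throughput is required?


Formula: Required rate = Remaining points / Days left
Remaining = 383 - 286 = 97 points
Required rate = 97 / 19 = 5.11 points/day

5.11 points/day


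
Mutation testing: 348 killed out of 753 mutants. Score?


Mutation score = killed / total * 100
Mutation score = 348 / 753 * 100
Mutation score = 46.22%

46.22%


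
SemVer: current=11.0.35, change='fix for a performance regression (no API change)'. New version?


Current: 11.0.35
Change category: 'fix for a performance regression (no API change)' → patch bump
SemVer rule: patch bump → increment PATCH (MAJOR and MINOR unchanged)
New: 11.0.36

11.0.36


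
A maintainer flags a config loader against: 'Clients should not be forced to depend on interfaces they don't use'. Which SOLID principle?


This describes the Interface Segregation Principle (ISP)

Interface Segregation Principle (ISP)


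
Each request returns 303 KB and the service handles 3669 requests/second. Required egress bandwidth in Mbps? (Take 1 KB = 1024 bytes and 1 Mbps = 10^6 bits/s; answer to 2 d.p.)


Formula: Mbps = payload_bytes * RPS * 8 / 1e6
Payload per request = 303 KB = 303 * 1024 = 310272 bytes
Total bytes/sec = 310272 * 3669 = 1138387968
Total bits/sec = 1138387968 * 8 = 9107103744
Mbps = 9107103744 / 1e6 = 9107.1

9107.1 Mbps


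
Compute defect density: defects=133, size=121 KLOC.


Defect density = defects / KLOC
Defect density = 133 / 121
Defect density = 1.099 defects/KLOC

1.099 defects/KLOC


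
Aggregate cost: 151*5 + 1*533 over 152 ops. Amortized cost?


Formula: Amortized cost = Total cost / Operations
Total cost = (151 * 5) + (1 * 533)
Total cost = 755 + 533 = 1288
Amortized = 1288 / 152 = 8.4737

8.4737


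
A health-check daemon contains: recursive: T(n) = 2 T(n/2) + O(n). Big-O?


Reasoning: master theorem case 2 (merge-sort recurrence)
Complexity: O(n log n)

O(n log n)


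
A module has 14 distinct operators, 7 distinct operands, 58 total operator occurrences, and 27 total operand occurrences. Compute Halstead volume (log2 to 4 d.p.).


Formula: V = N * log2(η), where N = N1 + N2 and η = η1 + η2
η = 14 + 7 = 21
N = 58 + 27 = 85
log2(21) ≈ 4.3923
V = 85 * 4.3923 = 373.35

373.35


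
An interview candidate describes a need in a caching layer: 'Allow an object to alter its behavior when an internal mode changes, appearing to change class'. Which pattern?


This matches the State pattern

State


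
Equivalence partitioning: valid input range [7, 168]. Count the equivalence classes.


Valid range: [7, 168]
Class 1: x < 7 — invalid
Class 2: 7 ≤ x ≤ 168 — valid
Class 3: x > 168 — invalid
Total equivalence classes: 3

3 equivalence classes


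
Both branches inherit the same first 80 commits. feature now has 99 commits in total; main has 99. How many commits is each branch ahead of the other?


Common ancestor: commit #80
feature commits after divergence: 99 - 80 = 19
main commits after divergence: 99 - 80 = 19
feature is 19 commits ahead of main
main is 19 commits ahead of feature

feature ahead: 19, main ahead: 19


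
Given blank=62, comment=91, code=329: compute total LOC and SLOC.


Total LOC = blank + comment + code
Total LOC = 62 + 91 + 329 = 482
SLOC (source only) = code = 329

Total LOC: 482, SLOC: 329


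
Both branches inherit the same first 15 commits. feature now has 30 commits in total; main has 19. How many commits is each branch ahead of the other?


Common ancestor: commit #15
feature commits after divergence: 30 - 15 = 15
main commits after divergence: 19 - 15 = 4
feature is 15 commits ahead of main
main is 4 commits ahead of feature

feature ahead: 15, main ahead: 4


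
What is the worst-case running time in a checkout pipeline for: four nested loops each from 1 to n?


Reasoning: four levels of nesting
Complexity: O(n^4)

O(n^4)


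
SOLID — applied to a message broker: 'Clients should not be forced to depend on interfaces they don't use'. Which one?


This describes the Interface Segregation Principle (ISP)

Interface Segregation Principle (ISP)


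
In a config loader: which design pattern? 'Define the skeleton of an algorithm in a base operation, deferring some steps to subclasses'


This matches the Template Method pattern

Template Method


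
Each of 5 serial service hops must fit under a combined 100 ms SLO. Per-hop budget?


Formula: per_stage = total_budget / stages
per_stage = 100 / 5
per_stage = 20.0 ms

20.0 ms


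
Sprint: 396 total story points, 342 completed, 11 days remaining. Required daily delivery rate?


Formula: Required rate = Remaining points / Days left
Remaining = 396 - 342 = 54 points
Required rate = 54 / 11 = 4.91 points/day

4.91 points/day


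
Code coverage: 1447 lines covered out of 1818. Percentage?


Coverage = covered / total * 100
Coverage = 1447 / 1818 * 100
Coverage = 79.59%

79.59%


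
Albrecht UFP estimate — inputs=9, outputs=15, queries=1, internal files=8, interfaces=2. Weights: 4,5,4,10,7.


UFP = EI*4 + EO*5 + EQ*4 + ILF*10 + EIF*7
UFP = 9*4 + 15*5 + 1*4 + 8*10 + 2*7
UFP = 36 + 75 + 4 + 80 + 14
UFP = 209

209


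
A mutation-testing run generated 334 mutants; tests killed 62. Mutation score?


Mutation score = killed / total * 100
Mutation score = 62 / 334 * 100
Mutation score = 18.56%

18.56%


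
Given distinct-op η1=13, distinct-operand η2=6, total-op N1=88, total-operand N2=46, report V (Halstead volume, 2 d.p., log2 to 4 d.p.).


Formula: V = N * log2(η), where N = N1 + N2 and η = η1 + η2
η = 13 + 6 = 19
N = 88 + 46 = 134
log2(19) ≈ 4.2479
V = 134 * 4.2479 = 569.22

569.22


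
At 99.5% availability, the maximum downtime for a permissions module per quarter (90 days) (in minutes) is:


Formula: allowed downtime = period * (100 - SLA) / 100
Period (quarter (90 days)) = 129600 minutes
Unavailability fraction = (100 - 99.5) / 100
Allowed downtime = 129600 * (100 - 99.5) / 100
Allowed downtime = 648.0 minutes

648.0 minutes


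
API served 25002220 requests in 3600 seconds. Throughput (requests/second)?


Formula: throughput = requests / seconds
throughput = 25002220 / 3600
throughput = 6945.06 requests/second

6945.06 requests/second


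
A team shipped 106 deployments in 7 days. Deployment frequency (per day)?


Formula: deployments per day = releases / days
= 106 / 7
= 15.143 deploys/day
(equivalently, 106.0 deploys/week)

15.143 deploys/day


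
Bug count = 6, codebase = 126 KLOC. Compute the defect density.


Defect density = defects / KLOC
Defect density = 6 / 126
Defect density = 0.048 defects/KLOC

0.048 defects/KLOC


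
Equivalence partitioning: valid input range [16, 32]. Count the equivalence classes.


Valid range: [16, 32]
Class 1: x < 16 — invalid
Class 2: 16 ≤ x ≤ 32 — valid
Class 3: x > 32 — invalid
Total equivalence classes: 3

3 equivalence classes


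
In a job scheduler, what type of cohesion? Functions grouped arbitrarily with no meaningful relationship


Reasoning: Worst: random grouping
Type: Coincidental cohesion

Coincidental cohesion


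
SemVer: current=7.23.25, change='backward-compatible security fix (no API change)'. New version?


Current: 7.23.25
Change category: 'backward-compatible security fix (no API change)' → patch bump
SemVer rule: patch bump → increment PATCH (MAJOR and MINOR unchanged)
New: 7.23.26

7.23.26


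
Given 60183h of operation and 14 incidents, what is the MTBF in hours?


Formula: MTBF = Total operating time / Number of failures
MTBF = 60183 / 14
MTBF = 4298.79 hours

4298.79 hours


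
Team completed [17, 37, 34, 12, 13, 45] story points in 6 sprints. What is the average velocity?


Formula: Avg velocity = Total points / Number of sprints
Points: [17, 37, 34, 12, 13, 45]
Sum = 17 + 37 + 34 + 12 + 13 + 45 = 158
Avg velocity = 158 / 6 = 26.33 points/sprint

26.33 points/sprint


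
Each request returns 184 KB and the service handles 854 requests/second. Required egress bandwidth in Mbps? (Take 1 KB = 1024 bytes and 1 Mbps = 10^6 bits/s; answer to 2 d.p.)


Formula: Mbps = payload_bytes * RPS * 8 / 1e6
Payload per request = 184 KB = 184 * 1024 = 188416 bytes
Total bytes/sec = 188416 * 854 = 160907264
Total bits/sec = 160907264 * 8 = 1287258112
Mbps = 1287258112 / 1e6 = 1287.26

1287.26 Mbps


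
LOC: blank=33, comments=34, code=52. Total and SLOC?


Total LOC = blank + comment + code
Total LOC = 33 + 34 + 52 = 119
SLOC (source only) = code = 52

Total LOC: 119, SLOC: 52


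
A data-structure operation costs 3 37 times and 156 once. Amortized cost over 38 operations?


Formula: Amortized cost = Total cost / Operations
Total cost = (37 * 3) + (1 * 156)
Total cost = 111 + 156 = 267
Amortized = 267 / 38 = 7.0263

7.0263


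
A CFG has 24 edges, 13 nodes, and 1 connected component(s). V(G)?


Formula: V(G) = E - N + 2P
V(G) = 24 - 13 + 2*1
V(G) = 11 + 2
V(G) = 13

13


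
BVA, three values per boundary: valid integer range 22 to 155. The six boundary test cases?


Range: [22, 155]
Boundaries: just below min, min, min+1, max-1, max, just above max
Values: [21, 22, 23, 154, 155, 156]

[21, 22, 23, 154, 155, 156]


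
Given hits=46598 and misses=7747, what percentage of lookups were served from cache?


Formula: hit rate = hits / (hits + misses) * 100
hit rate = 46598 / (46598 + 7747) * 100
hit rate = 46598 / 54345 * 100
hit rate = 85.74%

85.74%


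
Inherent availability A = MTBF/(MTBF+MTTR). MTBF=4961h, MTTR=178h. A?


Availability = MTBF / (MTBF + MTTR)
Availability = 4961 / (4961 + 178)
Availability = 4961 / 5139
Availability = 96.5363%

96.5363%


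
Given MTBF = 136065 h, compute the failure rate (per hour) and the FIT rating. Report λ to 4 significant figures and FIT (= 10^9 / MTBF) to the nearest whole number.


Formula: λ = 1 / MTBF; FIT = λ × 1e9 = 1e9 / MTBF
λ = 1 / 136065 ≈ 7.349e-06 failures/hour
FIT = 1e9 / 136065 ≈ 7349 failures per 1e9 hours (nearest whole number)

λ = 7.349e-06 /h, FIT = 7349


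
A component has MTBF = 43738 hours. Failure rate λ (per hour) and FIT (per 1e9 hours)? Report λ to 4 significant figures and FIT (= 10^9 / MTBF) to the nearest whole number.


Formula: λ = 1 / MTBF; FIT = λ × 1e9 = 1e9 / MTBF
λ = 1 / 43738 ≈ 2.286e-05 failures/hour
FIT = 1e9 / 43738 ≈ 22863 failures per 1e9 hours (nearest whole number)

λ = 2.286e-05 /h, FIT = 22863


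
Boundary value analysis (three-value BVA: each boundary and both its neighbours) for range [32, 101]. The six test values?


Range: [32, 101]
Boundaries: just below min, min, min+1, max-1, max, just above max
Values: [31, 32, 33, 100, 101, 102]

[31, 32, 33, 100, 101, 102]


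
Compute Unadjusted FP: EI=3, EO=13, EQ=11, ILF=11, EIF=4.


UFP = EI*4 + EO*5 + EQ*4 + ILF*10 + EIF*7
UFP = 3*4 + 13*5 + 11*4 + 11*10 + 4*7
UFP = 12 + 65 + 44 + 110 + 28
UFP = 259

259


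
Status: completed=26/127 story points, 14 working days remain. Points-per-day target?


Formula: Required rate = Remaining points / Days left
Remaining = 127 - 26 = 101 points
Required rate = 101 / 14 = 7.21 points/day

7.21 points/day


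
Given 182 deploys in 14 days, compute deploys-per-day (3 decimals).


Formula: deployments per day = releases / days
= 182 / 14
= 13.0 deploys/day
(equivalently, 91.0 deploys/week)

13.0 deploys/day


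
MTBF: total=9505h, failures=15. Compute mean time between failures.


Formula: MTBF = Total operating time / Number of failures
MTBF = 9505 / 15
MTBF = 633.67 hours

633.67 hours


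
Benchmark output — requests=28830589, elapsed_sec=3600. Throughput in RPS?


Formula: throughput = requests / seconds
throughput = 28830589 / 3600
throughput = 8008.5 requests/second

8008.5 requests/second


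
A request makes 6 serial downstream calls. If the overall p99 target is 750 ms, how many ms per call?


Formula: per_stage = total_budget / stages
per_stage = 750 / 6
per_stage = 125.0 ms

125.0 ms


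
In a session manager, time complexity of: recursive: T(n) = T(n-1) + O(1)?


Reasoning: linear recursion with constant work per frame
Complexity: O(n)

O(n)


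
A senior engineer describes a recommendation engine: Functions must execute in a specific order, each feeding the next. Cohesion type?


Reasoning: Output of one is input to next
Type: Sequential cohesion

Sequential cohesion


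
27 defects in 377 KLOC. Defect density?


Defect density = defects / KLOC
Defect density = 27 / 377
Defect density = 0.072 defects/KLOC

0.072 defects/KLOC


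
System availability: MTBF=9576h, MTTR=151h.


Availability = MTBF / (MTBF + MTTR)
Availability = 9576 / (9576 + 151)
Availability = 9576 / 9727
Availability = 98.4476%

98.4476%


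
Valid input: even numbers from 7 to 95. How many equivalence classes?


Constraint: even integers in [7, 95]
Class 1: x < 7 — out-of-range invalid
Class 2: x in [7,95] but odd — wrong type invalid
Class 3: x in [7,95] and even — valid
Class 4: x > 95 — out-of-range invalid
Total equivalence classes: 4

4 equivalence classes


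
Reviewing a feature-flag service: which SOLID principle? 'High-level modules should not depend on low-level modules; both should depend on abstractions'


This describes the Dependency Inversion Principle (DIP)

Dependency Inversion Principle (DIP)


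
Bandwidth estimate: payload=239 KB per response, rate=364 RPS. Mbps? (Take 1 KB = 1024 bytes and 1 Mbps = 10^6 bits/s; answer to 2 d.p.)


Formula: Mbps = payload_bytes * RPS * 8 / 1e6
Payload per request = 239 KB = 239 * 1024 = 244736 bytes
Total bytes/sec = 244736 * 364 = 89083904
Total bits/sec = 89083904 * 8 = 712671232
Mbps = 712671232 / 1e6 = 712.67

712.67 Mbps


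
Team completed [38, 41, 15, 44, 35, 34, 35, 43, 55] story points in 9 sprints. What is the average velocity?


Formula: Avg velocity = Total points / Number of sprints
Points: [38, 41, 15, 44, 35, 34, 35, 43, 55]
Sum = 38 + 41 + 15 + 44 + 35 + 34 + 35 + 43 + 55 = 340
Avg velocity = 340 / 9 = 37.78 points/sprint

37.78 points/sprint


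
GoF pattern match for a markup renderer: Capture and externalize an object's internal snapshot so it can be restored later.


This matches the Memento pattern

Memento


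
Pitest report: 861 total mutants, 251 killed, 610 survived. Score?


Mutation score = killed / total * 100
Mutation score = 251 / 861 * 100
Mutation score = 29.15%

29.15%


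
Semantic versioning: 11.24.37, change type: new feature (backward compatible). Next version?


Current: 11.24.37
Change category: 'new feature (backward compatible)' → minor bump
SemVer rule: minor bump → increment MINOR, reset PATCH to 0 (MAJOR unchanged)
New: 11.25.0

11.25.0


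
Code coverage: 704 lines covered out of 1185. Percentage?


Coverage = covered / total * 100
Coverage = 704 / 1185 * 100
Coverage = 59.41%

59.41%
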